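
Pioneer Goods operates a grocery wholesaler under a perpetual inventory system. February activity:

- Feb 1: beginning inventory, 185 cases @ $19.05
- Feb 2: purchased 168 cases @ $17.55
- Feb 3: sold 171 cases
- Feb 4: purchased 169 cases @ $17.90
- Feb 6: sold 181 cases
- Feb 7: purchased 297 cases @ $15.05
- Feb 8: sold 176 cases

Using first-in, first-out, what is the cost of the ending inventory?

Ending inventory = $4,379.55

Feb 3, 171 sold [FIFO — oldest first]: 171 @ $19.05 = $3,257.55
Feb 6, 181 sold [FIFO — oldest first]: 14 @ $19.05 + 167 @ $17.55 = $3,197.55
Feb 8, 176 sold [FIFO — oldest first]: 1 @ $17.55 + 169 @ $17.90 + 6 @ $15.05 = $3,132.95
Total COGS = $3,257.55 + $3,197.55 + $3,132.95 = $9,588.05
Ending inventory: 291 @ $15.05 = $4,379.55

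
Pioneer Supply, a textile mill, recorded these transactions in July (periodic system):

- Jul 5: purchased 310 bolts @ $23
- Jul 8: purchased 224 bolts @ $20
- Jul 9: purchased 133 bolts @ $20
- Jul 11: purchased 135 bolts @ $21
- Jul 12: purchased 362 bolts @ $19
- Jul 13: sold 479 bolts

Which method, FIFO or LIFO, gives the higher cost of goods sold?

FIFO COGS: 310 @ $23 + 169 @ $20 = $10,510
LIFO COGS: 362 @ $19 + 117 @ $21 = $9,335

FIFO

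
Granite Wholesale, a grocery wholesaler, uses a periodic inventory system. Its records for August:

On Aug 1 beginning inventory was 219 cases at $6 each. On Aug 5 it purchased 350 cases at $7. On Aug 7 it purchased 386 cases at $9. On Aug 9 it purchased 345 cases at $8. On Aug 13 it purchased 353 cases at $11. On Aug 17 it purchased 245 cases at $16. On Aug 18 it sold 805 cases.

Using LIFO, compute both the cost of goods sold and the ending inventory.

COGS = $9,459; ending inventory = $8,342

Aug 18, 805 sold [LIFO — newest first]: 245 @ $16 + 353 @ $11 + 207 @ $8 = $9,459
Ending inventory: 219 @ $6 + 350 @ $7 + 386 @ $9 + 138 @ $8 = $8,342
Check: goods available $17,801 = COGS $9,459 + ending $8,342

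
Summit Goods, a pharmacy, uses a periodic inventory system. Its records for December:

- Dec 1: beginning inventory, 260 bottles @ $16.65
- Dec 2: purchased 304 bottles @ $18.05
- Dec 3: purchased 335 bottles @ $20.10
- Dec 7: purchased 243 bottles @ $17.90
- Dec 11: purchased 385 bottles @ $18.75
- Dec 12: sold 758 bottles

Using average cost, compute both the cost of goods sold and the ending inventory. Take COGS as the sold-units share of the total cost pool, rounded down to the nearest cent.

COGS = $13,957.79; ending inventory = $14,160.36

Dec 12, sell 758: 758/1527 × $28,118.15 → $13,957.79
Ending inventory (cost pool remaining) = $14,160.36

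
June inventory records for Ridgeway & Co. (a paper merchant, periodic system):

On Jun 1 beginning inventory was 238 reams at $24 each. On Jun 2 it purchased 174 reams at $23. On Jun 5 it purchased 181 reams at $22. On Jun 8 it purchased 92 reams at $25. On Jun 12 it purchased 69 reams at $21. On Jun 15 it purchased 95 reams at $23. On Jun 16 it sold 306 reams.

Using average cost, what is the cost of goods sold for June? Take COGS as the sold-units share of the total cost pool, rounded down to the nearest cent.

Jun 16, sell 306: 306/849 × $19,630.00 → $7,075.12
Ending inventory (cost pool remaining) = $12,554.88
Check: goods available $19,630.00 = COGS $7,075.12 + ending $12,554.88

COGS = $7,075.12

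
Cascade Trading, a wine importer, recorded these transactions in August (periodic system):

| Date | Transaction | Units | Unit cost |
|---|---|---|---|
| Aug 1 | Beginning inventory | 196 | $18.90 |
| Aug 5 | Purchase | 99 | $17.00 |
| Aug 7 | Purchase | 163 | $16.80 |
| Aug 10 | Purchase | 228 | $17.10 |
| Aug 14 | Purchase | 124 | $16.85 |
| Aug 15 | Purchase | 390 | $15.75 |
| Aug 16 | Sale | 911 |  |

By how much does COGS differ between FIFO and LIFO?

FIFO COGS: 196 @ $18.90 + 99 @ $17.00 + 163 @ $16.80 + 228 @ $17.10 + 124 @ $16.85 + 101 @ $15.75 = $15,704.75
LIFO COGS: 390 @ $15.75 + 124 @ $16.85 + 228 @ $17.10 + 163 @ $16.80 + 6 @ $17.00 = $14,971.10
Difference = |$15,704.75 − $14,971.10| = $733.65

$733.65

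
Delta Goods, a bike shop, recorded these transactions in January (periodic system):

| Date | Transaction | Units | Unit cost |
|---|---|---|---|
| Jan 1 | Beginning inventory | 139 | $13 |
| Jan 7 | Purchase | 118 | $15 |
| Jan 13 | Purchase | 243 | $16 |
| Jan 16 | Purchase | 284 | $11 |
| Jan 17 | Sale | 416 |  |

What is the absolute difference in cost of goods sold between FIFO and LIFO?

FIFO COGS: 139 @ $13 + 118 @ $15 + 159 @ $16 = $6,121
LIFO COGS: 284 @ $11 + 132 @ $16 = $5,236
Difference = |$6,121 − $5,236| = $885

$885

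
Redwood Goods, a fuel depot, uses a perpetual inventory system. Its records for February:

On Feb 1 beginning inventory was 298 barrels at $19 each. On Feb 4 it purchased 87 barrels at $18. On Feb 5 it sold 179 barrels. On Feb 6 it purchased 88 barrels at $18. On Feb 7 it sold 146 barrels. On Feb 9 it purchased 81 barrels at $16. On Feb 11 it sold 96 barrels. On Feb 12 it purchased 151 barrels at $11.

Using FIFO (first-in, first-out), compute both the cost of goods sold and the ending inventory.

Feb 5, 179 sold [FIFO — oldest first]: 179 @ $19 = $3,401
Feb 7, 146 sold [FIFO — oldest first]: 119 @ $19 + 27 @ $18 = $2,747
Feb 11, 96 sold [FIFO — oldest first]: 60 @ $18 + 36 @ $18 = $1,728
Total COGS = $3,401 + $2,747 + $1,728 = $7,876
Ending inventory: 52 @ $18 + 81 @ $16 + 151 @ $11 = $3,893
Check: goods available $11,769 = COGS $7,876 + ending $3,893

COGS = $7,876; ending inventory = $3,893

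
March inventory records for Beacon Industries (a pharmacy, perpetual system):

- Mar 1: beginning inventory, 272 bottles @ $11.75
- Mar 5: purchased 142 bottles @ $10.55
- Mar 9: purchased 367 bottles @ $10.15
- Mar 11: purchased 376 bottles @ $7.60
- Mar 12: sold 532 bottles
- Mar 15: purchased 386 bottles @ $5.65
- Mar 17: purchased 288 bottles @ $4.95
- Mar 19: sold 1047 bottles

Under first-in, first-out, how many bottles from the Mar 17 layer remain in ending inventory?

Mar 12, 532 sold [FIFO — oldest first]: 272 @ $11.75 + 142 @ $10.55 + 118 @ $10.15 = $5,891.80
Mar 19, 1047 sold [FIFO — oldest first]: 249 @ $10.15 + 376 @ $7.60 + 386 @ $5.65 + 36 @ $4.95 = $7,744.05
Total COGS = $5,891.80 + $7,744.05 = $13,635.85
Ending inventory: 252 @ $4.95 = $1,247.40
Check: goods available $14,883.25 = COGS $13,635.85 + ending $1,247.40

252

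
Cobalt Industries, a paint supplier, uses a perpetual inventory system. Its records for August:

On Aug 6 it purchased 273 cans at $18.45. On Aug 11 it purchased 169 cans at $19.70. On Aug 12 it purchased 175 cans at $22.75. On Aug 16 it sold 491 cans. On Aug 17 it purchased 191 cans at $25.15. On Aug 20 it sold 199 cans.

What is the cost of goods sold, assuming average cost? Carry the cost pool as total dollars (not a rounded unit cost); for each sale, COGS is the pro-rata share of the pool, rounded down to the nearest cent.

After Aug 6: 273 on hand, pool $5,036.85 (≈ $18.4500 each)
After Aug 11: 442 on hand, pool $8,366.15 (≈ $18.9279 each)
After Aug 12: 617 on hand, pool $12,347.40 (≈ $20.0120 each)
Aug 16, sell 491: 491/617 × $12,347.40 → $9,825.88
After Aug 17: 317 on hand, pool $7,325.17 (≈ $23.1078 each)
Aug 20, sell 199: 199/317 × $7,325.17 → $4,598.45
Total COGS = $9,825.88 + $4,598.45 = $14,424.33
Ending inventory (cost pool remaining) = $2,726.72

COGS = $14,424.33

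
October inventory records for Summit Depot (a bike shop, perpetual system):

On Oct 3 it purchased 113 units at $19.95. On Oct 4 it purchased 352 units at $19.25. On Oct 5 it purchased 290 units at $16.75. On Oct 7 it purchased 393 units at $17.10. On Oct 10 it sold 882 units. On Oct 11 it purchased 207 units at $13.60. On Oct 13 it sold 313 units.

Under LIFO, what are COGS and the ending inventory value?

COGS = $20,264.25; ending inventory = $3,159.10

Oct 10, 882 sold [LIFO — newest first]: 393 @ $17.10 + 290 @ $16.75 + 199 @ $19.25 = $15,408.55
Oct 13, 313 sold [LIFO — newest first]: 207 @ $13.60 + 106 @ $19.25 = $4,855.70
Total COGS = $15,408.55 + $4,855.70 = $20,264.25
Ending inventory: 113 @ $19.95 + 47 @ $19.25 = $3,159.10
Check: goods available $23,423.35 = COGS $20,264.25 + ending $3,159.10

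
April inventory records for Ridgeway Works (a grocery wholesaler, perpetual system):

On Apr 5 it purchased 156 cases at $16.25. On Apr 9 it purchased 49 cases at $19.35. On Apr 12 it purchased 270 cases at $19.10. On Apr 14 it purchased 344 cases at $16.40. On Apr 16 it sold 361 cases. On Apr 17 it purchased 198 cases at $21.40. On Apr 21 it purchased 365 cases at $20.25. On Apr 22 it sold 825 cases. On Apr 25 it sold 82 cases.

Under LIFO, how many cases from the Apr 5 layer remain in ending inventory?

114

Apr 16, 361 sold [LIFO — newest first]: 344 @ $16.40 + 17 @ $19.10 = $5,966.30
Apr 22, 825 sold [LIFO — newest first]: 365 @ $20.25 + 198 @ $21.40 + 253 @ $19.10 + 9 @ $19.35 = $16,634.90
Apr 25, 82 sold [LIFO — newest first]: 40 @ $19.35 + 42 @ $16.25 = $1,456.50
Total COGS = $5,966.30 + $16,634.90 + $1,456.50 = $24,057.70
Ending inventory: 114 @ $16.25 = $1,852.50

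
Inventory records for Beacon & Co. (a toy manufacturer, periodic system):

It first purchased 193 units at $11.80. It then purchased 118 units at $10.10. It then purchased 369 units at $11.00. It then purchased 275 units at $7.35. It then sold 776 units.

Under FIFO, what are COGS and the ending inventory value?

Sale 1 (776) [FIFO — oldest first]: 193 @ $11.80 + 118 @ $10.10 + 369 @ $11.00 + 96 @ $7.35 = $8,233.80
Ending inventory: 179 @ $7.35 = $1,315.65
Check: goods available $9,549.45 = COGS $8,233.80 + ending $1,315.65

COGS = $8,233.80; ending inventory = $1,315.65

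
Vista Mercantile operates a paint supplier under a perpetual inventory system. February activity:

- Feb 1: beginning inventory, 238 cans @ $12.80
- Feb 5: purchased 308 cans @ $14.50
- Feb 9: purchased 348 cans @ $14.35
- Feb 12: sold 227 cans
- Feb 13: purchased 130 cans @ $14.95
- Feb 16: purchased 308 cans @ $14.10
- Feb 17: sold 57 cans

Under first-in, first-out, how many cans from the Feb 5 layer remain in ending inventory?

262

Feb 12, 227 sold [FIFO — oldest first]: 227 @ $12.80 = $2,905.60
Feb 17, 57 sold [FIFO — oldest first]: 11 @ $12.80 + 46 @ $14.50 = $807.80
Total COGS = $2,905.60 + $807.80 = $3,713.40
Ending inventory: 262 @ $14.50 + 348 @ $14.35 + 130 @ $14.95 + 308 @ $14.10 = $15,079.10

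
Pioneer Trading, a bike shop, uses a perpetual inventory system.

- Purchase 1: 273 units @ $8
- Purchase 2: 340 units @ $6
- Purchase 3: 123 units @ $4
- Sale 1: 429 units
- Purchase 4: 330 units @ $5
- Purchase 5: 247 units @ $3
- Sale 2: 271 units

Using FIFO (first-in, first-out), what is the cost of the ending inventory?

Ending inventory = $2,535

Sale 1 (429) [FIFO — oldest first]: 273 @ $8 + 156 @ $6 = $3,120
Sale 2 (271) [FIFO — oldest first]: 184 @ $6 + 87 @ $4 = $1,452
Total COGS = $3,120 + $1,452 = $4,572
Ending inventory: 36 @ $4 + 330 @ $5 + 247 @ $3 = $2,535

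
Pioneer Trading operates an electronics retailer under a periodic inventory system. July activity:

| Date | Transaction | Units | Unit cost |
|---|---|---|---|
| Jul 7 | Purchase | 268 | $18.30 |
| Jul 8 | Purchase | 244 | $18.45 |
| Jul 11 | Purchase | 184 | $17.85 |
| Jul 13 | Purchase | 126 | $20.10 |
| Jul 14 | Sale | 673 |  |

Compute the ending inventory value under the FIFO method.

Ending inventory = $2,943.15

Jul 14, 673 sold [FIFO — oldest first]: 268 @ $18.30 + 244 @ $18.45 + 161 @ $17.85 = $12,280.05
Ending inventory: 23 @ $17.85 + 126 @ $20.10 = $2,943.15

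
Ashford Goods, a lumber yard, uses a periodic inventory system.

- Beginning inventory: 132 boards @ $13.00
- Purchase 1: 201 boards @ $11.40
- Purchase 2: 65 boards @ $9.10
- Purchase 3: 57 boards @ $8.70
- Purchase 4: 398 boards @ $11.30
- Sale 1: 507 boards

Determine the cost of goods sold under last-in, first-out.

COGS = $5,466.50

Sale 1 (507) [LIFO — newest first]: 398 @ $11.30 + 57 @ $8.70 + 52 @ $9.10 = $5,466.50
Ending inventory: 132 @ $13.00 + 201 @ $11.40 + 13 @ $9.10 = $4,125.70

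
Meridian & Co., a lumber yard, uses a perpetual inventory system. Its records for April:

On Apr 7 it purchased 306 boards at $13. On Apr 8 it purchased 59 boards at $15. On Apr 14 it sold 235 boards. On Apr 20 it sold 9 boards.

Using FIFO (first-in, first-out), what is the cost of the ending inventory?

Ending inventory = $1,691

Apr 14, 235 sold [FIFO — oldest first]: 235 @ $13 = $3,055
Apr 20, 9 sold [FIFO — oldest first]: 9 @ $13 = $117
Total COGS = $3,055 + $117 = $3,172
Ending inventory: 62 @ $13 + 59 @ $15 = $1,691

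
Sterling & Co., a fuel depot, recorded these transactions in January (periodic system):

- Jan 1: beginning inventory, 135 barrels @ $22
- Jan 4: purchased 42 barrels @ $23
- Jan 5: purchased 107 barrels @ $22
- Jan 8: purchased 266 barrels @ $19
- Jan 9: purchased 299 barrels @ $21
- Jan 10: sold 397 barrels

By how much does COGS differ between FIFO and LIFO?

FIFO COGS: 135 @ $22 + 42 @ $23 + 107 @ $22 + 113 @ $19 = $8,437
LIFO COGS: 299 @ $21 + 98 @ $19 = $8,141
Difference = |$8,437 − $8,141| = $296

$296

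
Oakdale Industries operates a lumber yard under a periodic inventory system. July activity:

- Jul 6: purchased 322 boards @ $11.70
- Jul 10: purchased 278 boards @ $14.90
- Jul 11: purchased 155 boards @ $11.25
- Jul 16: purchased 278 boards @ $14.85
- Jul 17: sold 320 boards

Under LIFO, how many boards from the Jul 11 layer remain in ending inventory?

113

Jul 17, 320 sold [LIFO — newest first]: 278 @ $14.85 + 42 @ $11.25 = $4,600.80
Ending inventory: 322 @ $11.70 + 278 @ $14.90 + 113 @ $11.25 = $9,180.85
Check: goods available $13,781.65 = COGS $4,600.80 + ending $9,180.85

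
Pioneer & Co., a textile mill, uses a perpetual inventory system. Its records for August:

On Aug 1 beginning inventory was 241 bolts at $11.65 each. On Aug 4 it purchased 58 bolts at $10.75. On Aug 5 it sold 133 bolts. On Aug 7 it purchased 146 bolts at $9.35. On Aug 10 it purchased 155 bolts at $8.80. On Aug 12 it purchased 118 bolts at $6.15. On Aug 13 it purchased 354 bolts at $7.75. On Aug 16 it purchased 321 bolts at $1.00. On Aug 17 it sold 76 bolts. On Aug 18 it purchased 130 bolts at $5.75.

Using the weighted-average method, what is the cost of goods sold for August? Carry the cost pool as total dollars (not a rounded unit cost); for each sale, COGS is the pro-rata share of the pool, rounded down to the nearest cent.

COGS = $2,034.35

After Aug 1: 241 on hand, pool $2,807.65 (≈ $11.6500 each)
After Aug 4: 299 on hand, pool $3,431.15 (≈ $11.4754 each)
Aug 5, sell 133: 133/299 × $3,431.15 → $1,526.23
After Aug 7: 312 on hand, pool $3,270.02 (≈ $10.4808 each)
After Aug 10: 467 on hand, pool $4,634.02 (≈ $9.9230 each)
After Aug 12: 585 on hand, pool $5,359.72 (≈ $9.1619 each)
After Aug 13: 939 on hand, pool $8,103.22 (≈ $8.6296 each)
After Aug 16: 1260 on hand, pool $8,424.22 (≈ $6.6859 each)
Aug 17, sell 76: 76/1260 × $8,424.22 → $508.12
After Aug 18: 1314 on hand, pool $8,663.60 (≈ $6.5933 each)
Total COGS = $1,526.23 + $508.12 = $2,034.35
Ending inventory (cost pool remaining) = $8,663.60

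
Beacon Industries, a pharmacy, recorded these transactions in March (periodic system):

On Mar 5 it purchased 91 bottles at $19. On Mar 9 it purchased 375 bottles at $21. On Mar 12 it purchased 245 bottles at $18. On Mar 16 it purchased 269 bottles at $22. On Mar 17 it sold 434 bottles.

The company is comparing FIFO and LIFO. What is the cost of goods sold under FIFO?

COGS = $8,932

FIFO COGS: 91 @ $19 + 343 @ $21 = $8,932
LIFO COGS: 269 @ $22 + 165 @ $18 = $8,888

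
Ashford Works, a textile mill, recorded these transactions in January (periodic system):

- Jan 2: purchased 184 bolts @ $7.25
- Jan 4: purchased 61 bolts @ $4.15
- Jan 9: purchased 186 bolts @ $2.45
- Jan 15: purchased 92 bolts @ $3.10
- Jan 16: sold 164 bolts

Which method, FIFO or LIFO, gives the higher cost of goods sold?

FIFO COGS: 164 @ $7.25 = $1,189.00
LIFO COGS: 92 @ $3.10 + 72 @ $2.45 = $461.60

FIFO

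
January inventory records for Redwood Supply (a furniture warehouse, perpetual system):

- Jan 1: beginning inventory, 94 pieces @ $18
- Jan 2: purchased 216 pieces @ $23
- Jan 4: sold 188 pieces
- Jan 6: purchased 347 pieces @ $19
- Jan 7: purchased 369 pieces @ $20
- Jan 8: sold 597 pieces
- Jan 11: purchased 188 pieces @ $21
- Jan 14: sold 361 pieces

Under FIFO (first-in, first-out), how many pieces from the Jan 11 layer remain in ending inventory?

68

Jan 4, 188 sold [FIFO — oldest first]: 94 @ $18 + 94 @ $23 = $3,854
Jan 8, 597 sold [FIFO — oldest first]: 122 @ $23 + 347 @ $19 + 128 @ $20 = $11,959
Jan 14, 361 sold [FIFO — oldest first]: 241 @ $20 + 120 @ $21 = $7,340
Total COGS = $3,854 + $11,959 + $7,340 = $23,153
Ending inventory: 68 @ $21 = $1,428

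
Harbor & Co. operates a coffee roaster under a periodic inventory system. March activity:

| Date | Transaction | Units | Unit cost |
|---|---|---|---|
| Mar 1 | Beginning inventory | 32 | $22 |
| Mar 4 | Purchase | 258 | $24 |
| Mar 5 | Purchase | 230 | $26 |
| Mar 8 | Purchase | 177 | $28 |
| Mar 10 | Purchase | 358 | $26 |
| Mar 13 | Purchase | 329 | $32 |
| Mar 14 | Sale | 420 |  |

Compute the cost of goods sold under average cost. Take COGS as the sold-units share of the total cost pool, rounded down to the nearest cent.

Mar 14, sell 420: 420/1384 × $37,668.00 → $11,431.04
Ending inventory (cost pool remaining) = $26,236.96

COGS = $11,431.04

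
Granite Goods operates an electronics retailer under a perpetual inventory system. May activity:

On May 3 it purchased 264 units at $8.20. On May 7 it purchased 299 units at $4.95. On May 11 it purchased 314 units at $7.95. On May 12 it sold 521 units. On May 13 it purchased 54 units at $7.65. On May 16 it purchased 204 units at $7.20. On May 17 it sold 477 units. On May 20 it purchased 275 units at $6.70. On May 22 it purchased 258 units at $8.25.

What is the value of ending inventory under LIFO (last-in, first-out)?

Ending inventory = $5,094.40

May 12, 521 sold [LIFO — newest first]: 314 @ $7.95 + 207 @ $4.95 = $3,520.95
May 17, 477 sold [LIFO — newest first]: 204 @ $7.20 + 54 @ $7.65 + 92 @ $4.95 + 127 @ $8.20 = $3,378.70
Total COGS = $3,520.95 + $3,378.70 = $6,899.65
Ending inventory: 137 @ $8.20 + 275 @ $6.70 + 258 @ $8.25 = $5,094.40
Check: goods available $11,994.05 = COGS $6,899.65 + ending $5,094.40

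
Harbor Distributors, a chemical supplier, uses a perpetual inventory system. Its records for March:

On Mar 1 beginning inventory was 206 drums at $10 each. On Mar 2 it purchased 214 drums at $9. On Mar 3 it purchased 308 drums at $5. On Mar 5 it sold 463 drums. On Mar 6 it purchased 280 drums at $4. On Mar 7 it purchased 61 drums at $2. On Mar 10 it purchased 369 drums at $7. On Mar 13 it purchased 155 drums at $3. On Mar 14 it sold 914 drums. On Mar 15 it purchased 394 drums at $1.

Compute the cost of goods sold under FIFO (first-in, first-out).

COGS = $8,924

Mar 5, 463 sold [FIFO — oldest first]: 206 @ $10 + 214 @ $9 + 43 @ $5 = $4,201
Mar 14, 914 sold [FIFO — oldest first]: 265 @ $5 + 280 @ $4 + 61 @ $2 + 308 @ $7 = $4,723
Total COGS = $4,201 + $4,723 = $8,924
Ending inventory: 61 @ $7 + 155 @ $3 + 394 @ $1 = $1,286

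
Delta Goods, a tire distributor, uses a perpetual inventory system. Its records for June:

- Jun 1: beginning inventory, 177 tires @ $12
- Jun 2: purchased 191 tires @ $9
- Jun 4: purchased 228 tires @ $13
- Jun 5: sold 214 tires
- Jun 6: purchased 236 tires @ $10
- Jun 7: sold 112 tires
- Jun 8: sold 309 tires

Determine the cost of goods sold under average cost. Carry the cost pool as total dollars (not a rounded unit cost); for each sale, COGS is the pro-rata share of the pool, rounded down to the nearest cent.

COGS = $7,023.94

After Jun 1: 177 on hand, pool $2,124.00 (≈ $12.0000 each)
After Jun 2: 368 on hand, pool $3,843.00 (≈ $10.4429 each)
After Jun 4: 596 on hand, pool $6,807.00 (≈ $11.4211 each)
Jun 5, sell 214: 214/596 × $6,807.00 → $2,444.12
After Jun 6: 618 on hand, pool $6,722.88 (≈ $10.8784 each)
Jun 7, sell 112: 112/618 × $6,722.88 → $1,218.38
Jun 8, sell 309: 309/506 × $5,504.50 → $3,361.44
Total COGS = $2,444.12 + $1,218.38 + $3,361.44 = $7,023.94
Ending inventory (cost pool remaining) = $2,143.06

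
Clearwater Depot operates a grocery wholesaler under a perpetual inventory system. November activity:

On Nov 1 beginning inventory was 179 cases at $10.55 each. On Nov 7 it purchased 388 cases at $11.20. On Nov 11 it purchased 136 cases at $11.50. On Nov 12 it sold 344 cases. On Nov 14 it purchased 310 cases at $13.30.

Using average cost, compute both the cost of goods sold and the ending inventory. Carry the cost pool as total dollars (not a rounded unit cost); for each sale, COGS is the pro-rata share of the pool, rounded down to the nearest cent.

After Nov 1: 179 on hand, pool $1,888.45 (≈ $10.5500 each)
After Nov 7: 567 on hand, pool $6,234.05 (≈ $10.9948 each)
After Nov 11: 703 on hand, pool $7,798.05 (≈ $11.0925 each)
Nov 12, sell 344: 344/703 × $7,798.05 → $3,815.83
After Nov 14: 669 on hand, pool $8,105.22 (≈ $12.1154 each)
Ending inventory (cost pool remaining) = $8,105.22

COGS = $3,815.83; ending inventory = $8,105.22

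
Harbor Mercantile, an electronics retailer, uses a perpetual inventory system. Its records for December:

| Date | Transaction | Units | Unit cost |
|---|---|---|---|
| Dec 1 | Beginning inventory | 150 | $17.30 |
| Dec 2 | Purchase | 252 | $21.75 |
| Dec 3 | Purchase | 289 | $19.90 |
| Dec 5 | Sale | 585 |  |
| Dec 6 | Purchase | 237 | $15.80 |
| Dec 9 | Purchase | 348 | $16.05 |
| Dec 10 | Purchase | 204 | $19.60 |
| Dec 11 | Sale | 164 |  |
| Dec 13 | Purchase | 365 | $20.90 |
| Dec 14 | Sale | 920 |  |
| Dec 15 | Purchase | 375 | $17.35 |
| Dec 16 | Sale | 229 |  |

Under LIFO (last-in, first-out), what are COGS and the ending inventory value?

COGS = $35,817.35; ending inventory = $5,472.90

Dec 5, 585 sold [LIFO — newest first]: 289 @ $19.90 + 252 @ $21.75 + 44 @ $17.30 = $11,993.30
Dec 11, 164 sold [LIFO — newest first]: 164 @ $19.60 = $3,214.40
Dec 14, 920 sold [LIFO — newest first]: 365 @ $20.90 + 40 @ $19.60 + 348 @ $16.05 + 167 @ $15.80 = $16,636.50
Dec 16, 229 sold [LIFO — newest first]: 229 @ $17.35 = $3,973.15
Total COGS = $11,993.30 + $3,214.40 + $16,636.50 + $3,973.15 = $35,817.35
Ending inventory: 106 @ $17.30 + 70 @ $15.80 + 146 @ $17.35 = $5,472.90
Check: goods available $41,290.25 = COGS $35,817.35 + ending $5,472.90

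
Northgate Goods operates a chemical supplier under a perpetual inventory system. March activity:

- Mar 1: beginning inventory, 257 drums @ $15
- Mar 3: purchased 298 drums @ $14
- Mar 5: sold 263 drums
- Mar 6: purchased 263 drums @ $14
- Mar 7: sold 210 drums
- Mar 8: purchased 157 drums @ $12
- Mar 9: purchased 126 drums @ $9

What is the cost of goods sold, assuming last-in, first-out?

COGS = $6,622

Mar 5, 263 sold [LIFO — newest first]: 263 @ $14 = $3,682
Mar 7, 210 sold [LIFO — newest first]: 210 @ $14 = $2,940
Total COGS = $3,682 + $2,940 = $6,622
Ending inventory: 257 @ $15 + 35 @ $14 + 53 @ $14 + 157 @ $12 + 126 @ $9 = $8,105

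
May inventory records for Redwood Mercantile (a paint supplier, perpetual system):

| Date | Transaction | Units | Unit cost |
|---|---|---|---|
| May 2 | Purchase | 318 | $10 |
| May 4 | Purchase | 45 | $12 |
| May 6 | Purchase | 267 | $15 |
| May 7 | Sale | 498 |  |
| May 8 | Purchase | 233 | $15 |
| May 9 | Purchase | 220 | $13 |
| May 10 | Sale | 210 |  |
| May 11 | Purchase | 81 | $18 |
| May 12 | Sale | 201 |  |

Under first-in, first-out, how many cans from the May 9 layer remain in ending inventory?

May 7, 498 sold [FIFO — oldest first]: 318 @ $10 + 45 @ $12 + 135 @ $15 = $5,745
May 10, 210 sold [FIFO — oldest first]: 132 @ $15 + 78 @ $15 = $3,150
May 12, 201 sold [FIFO — oldest first]: 155 @ $15 + 46 @ $13 = $2,923
Total COGS = $5,745 + $3,150 + $2,923 = $11,818
Ending inventory: 174 @ $13 + 81 @ $18 = $3,720

174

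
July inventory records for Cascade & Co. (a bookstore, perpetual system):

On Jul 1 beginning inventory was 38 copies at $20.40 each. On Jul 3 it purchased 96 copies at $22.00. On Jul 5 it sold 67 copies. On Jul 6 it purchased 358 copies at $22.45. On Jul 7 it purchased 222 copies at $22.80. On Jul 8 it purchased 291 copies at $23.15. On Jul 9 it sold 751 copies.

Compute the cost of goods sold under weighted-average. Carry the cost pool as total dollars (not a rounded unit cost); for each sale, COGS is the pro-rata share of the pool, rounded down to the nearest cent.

After Jul 1: 38 on hand, pool $775.20 (≈ $20.4000 each)
After Jul 3: 134 on hand, pool $2,887.20 (≈ $21.5463 each)
Jul 5, sell 67: 67/134 × $2,887.20 → $1,443.60
After Jul 6: 425 on hand, pool $9,480.70 (≈ $22.3075 each)
After Jul 7: 647 on hand, pool $14,542.30 (≈ $22.4765 each)
After Jul 8: 938 on hand, pool $21,278.95 (≈ $22.6854 each)
Jul 9, sell 751: 751/938 × $21,278.95 → $17,036.77
Total COGS = $1,443.60 + $17,036.77 = $18,480.37
Ending inventory (cost pool remaining) = $4,242.18

COGS = $18,480.37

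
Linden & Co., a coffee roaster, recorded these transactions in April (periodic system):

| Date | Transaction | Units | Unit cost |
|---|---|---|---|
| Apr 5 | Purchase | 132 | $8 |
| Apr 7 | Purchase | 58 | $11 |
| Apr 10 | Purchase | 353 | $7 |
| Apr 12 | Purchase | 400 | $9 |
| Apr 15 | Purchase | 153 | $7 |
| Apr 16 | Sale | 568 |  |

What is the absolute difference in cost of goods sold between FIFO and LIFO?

FIFO COGS: 132 @ $8 + 58 @ $11 + 353 @ $7 + 25 @ $9 = $4,390
LIFO COGS: 153 @ $7 + 400 @ $9 + 15 @ $7 = $4,776
Difference = |$4,390 − $4,776| = $386

$386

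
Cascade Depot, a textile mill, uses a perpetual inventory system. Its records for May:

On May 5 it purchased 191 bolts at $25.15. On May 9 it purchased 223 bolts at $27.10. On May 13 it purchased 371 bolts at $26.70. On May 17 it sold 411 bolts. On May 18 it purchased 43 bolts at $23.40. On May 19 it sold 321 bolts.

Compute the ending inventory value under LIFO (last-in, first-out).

Ending inventory = $2,414.40

May 17, 411 sold [LIFO — newest first]: 371 @ $26.70 + 40 @ $27.10 = $10,989.70
May 19, 321 sold [LIFO — newest first]: 43 @ $23.40 + 183 @ $27.10 + 95 @ $25.15 = $8,354.75
Total COGS = $10,989.70 + $8,354.75 = $19,344.45
Ending inventory: 96 @ $25.15 = $2,414.40
Check: goods available $21,758.85 = COGS $19,344.45 + ending $2,414.40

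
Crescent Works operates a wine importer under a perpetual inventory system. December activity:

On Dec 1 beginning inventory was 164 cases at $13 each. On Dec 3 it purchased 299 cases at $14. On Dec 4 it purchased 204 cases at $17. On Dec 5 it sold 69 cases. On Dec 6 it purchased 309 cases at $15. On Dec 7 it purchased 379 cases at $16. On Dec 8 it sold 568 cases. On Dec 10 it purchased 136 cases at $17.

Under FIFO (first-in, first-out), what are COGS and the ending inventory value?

Dec 5, 69 sold [FIFO — oldest first]: 69 @ $13 = $897
Dec 8, 568 sold [FIFO — oldest first]: 95 @ $13 + 299 @ $14 + 174 @ $17 = $8,379
Total COGS = $897 + $8,379 = $9,276
Ending inventory: 30 @ $17 + 309 @ $15 + 379 @ $16 + 136 @ $17 = $13,521
Check: goods available $22,797 = COGS $9,276 + ending $13,521

COGS = $9,276; ending inventory = $13,521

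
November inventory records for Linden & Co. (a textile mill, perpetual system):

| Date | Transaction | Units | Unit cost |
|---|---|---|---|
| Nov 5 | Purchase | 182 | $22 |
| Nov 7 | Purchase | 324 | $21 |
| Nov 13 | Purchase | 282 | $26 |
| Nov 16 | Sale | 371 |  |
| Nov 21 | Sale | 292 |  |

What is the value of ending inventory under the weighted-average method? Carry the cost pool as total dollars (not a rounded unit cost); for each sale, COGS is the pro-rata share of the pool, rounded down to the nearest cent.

After Nov 5: 182 on hand, pool $4,004.00 (≈ $22.0000 each)
After Nov 7: 506 on hand, pool $10,808.00 (≈ $21.3597 each)
After Nov 13: 788 on hand, pool $18,140.00 (≈ $23.0203 each)
Nov 16, sell 371: 371/788 × $18,140.00 → $8,540.53
Nov 21, sell 292: 292/417 × $9,599.47 → $6,721.93
Total COGS = $8,540.53 + $6,721.93 = $15,262.46
Ending inventory (cost pool remaining) = $2,877.54
Check: goods available $18,140.00 = COGS $15,262.46 + ending $2,877.54

Ending inventory = $2,877.54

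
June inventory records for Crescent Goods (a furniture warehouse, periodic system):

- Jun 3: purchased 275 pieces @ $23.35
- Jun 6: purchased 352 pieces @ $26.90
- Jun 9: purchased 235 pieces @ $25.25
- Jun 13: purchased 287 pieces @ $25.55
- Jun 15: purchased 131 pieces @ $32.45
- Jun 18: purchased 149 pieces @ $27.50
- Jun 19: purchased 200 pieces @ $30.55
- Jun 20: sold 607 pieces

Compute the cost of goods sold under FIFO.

Jun 20, 607 sold [FIFO — oldest first]: 275 @ $23.35 + 332 @ $26.90 = $15,352.05
Ending inventory: 20 @ $26.90 + 235 @ $25.25 + 287 @ $25.55 + 131 @ $32.45 + 149 @ $27.50 + 200 @ $30.55 = $28,263.05
Check: goods available $43,615.10 = COGS $15,352.05 + ending $28,263.05

COGS = $15,352.05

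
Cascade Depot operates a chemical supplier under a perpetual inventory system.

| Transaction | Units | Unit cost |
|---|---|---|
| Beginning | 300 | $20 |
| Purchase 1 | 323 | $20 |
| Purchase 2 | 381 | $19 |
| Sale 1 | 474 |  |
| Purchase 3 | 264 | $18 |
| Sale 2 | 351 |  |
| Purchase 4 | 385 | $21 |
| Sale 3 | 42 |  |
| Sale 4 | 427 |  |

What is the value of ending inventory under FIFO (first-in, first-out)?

Sale 1 (474) [FIFO — oldest first]: 300 @ $20 + 174 @ $20 = $9,480
Sale 2 (351) [FIFO — oldest first]: 149 @ $20 + 202 @ $19 = $6,818
Sale 3 (42) [FIFO — oldest first]: 42 @ $19 = $798
Sale 4 (427) [FIFO — oldest first]: 137 @ $19 + 264 @ $18 + 26 @ $21 = $7,901
Total COGS = $9,480 + $6,818 + $798 + $7,901 = $24,997
Ending inventory: 359 @ $21 = $7,539

Ending inventory = $7,539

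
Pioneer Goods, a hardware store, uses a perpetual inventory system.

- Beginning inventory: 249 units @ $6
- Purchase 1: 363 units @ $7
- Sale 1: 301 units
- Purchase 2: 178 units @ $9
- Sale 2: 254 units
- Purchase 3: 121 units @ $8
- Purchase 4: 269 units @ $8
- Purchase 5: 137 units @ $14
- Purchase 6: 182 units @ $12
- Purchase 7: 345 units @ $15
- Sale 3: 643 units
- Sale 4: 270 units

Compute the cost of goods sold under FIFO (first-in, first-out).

COGS = $12,487

Sale 1 (301) [FIFO — oldest first]: 249 @ $6 + 52 @ $7 = $1,858
Sale 2 (254) [FIFO — oldest first]: 254 @ $7 = $1,778
Sale 3 (643) [FIFO — oldest first]: 57 @ $7 + 178 @ $9 + 121 @ $8 + 269 @ $8 + 18 @ $14 = $5,373
Sale 4 (270) [FIFO — oldest first]: 119 @ $14 + 151 @ $12 = $3,478
Total COGS = $1,858 + $1,778 + $5,373 + $3,478 = $12,487
Ending inventory: 31 @ $12 + 345 @ $15 = $5,547
Check: goods available $18,034 = COGS $12,487 + ending $5,547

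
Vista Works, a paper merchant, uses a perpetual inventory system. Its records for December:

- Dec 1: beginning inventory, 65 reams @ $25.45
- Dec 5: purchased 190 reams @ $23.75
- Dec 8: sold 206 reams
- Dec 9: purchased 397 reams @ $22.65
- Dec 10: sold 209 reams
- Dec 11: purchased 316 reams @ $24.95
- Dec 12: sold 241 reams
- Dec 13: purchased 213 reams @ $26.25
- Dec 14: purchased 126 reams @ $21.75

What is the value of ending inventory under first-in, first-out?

Dec 8, 206 sold [FIFO — oldest first]: 65 @ $25.45 + 141 @ $23.75 = $5,003.00
Dec 10, 209 sold [FIFO — oldest first]: 49 @ $23.75 + 160 @ $22.65 = $4,787.75
Dec 12, 241 sold [FIFO — oldest first]: 237 @ $22.65 + 4 @ $24.95 = $5,467.85
Total COGS = $5,003.00 + $4,787.75 + $5,467.85 = $15,258.60
Ending inventory: 312 @ $24.95 + 213 @ $26.25 + 126 @ $21.75 = $16,116.15

Ending inventory = $16,116.15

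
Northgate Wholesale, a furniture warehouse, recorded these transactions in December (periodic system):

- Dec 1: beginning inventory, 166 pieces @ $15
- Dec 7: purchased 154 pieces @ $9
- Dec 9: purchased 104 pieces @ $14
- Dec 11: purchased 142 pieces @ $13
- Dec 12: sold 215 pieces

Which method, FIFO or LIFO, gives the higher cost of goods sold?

FIFO COGS: 166 @ $15 + 49 @ $9 = $2,931
LIFO COGS: 142 @ $13 + 73 @ $14 = $2,868

FIFO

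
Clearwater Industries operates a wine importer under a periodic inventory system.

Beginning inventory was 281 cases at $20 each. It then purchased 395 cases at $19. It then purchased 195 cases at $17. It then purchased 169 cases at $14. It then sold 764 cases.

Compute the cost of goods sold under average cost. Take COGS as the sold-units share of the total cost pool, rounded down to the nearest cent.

Sale 1, sell 764: 764/1040 × $18,806.00 → $13,815.17
Ending inventory (cost pool remaining) = $4,990.83

COGS = $13,815.17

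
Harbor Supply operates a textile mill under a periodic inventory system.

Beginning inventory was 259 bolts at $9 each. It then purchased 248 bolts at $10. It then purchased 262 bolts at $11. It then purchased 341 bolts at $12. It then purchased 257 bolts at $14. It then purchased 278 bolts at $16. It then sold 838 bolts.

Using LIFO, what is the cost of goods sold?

COGS = $11,682

Sale 1 (838) [LIFO — newest first]: 278 @ $16 + 257 @ $14 + 303 @ $12 = $11,682
Ending inventory: 259 @ $9 + 248 @ $10 + 262 @ $11 + 38 @ $12 = $8,149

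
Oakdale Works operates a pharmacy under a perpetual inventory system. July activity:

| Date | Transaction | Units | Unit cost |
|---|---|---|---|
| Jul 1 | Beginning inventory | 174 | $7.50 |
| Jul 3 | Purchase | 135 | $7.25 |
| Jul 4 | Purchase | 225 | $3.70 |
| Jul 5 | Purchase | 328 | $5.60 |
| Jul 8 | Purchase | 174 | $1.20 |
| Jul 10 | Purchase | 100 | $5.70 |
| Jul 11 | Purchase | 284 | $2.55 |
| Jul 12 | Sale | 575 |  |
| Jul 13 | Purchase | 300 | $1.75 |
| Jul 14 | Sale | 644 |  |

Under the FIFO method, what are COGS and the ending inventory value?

COGS = $5,943.50; ending inventory = $1,037.55

Jul 12, 575 sold [FIFO — oldest first]: 174 @ $7.50 + 135 @ $7.25 + 225 @ $3.70 + 41 @ $5.60 = $3,345.85
Jul 14, 644 sold [FIFO — oldest first]: 287 @ $5.60 + 174 @ $1.20 + 100 @ $5.70 + 83 @ $2.55 = $2,597.65
Total COGS = $3,345.85 + $2,597.65 = $5,943.50
Ending inventory: 201 @ $2.55 + 300 @ $1.75 = $1,037.55
Check: goods available $6,981.05 = COGS $5,943.50 + ending $1,037.55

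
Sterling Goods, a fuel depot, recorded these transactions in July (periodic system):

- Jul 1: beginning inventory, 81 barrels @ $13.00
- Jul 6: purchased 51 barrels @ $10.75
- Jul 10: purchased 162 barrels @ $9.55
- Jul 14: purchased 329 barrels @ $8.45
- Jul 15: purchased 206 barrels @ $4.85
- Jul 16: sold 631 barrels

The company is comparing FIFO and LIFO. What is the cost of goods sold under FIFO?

FIFO COGS: 81 @ $13.00 + 51 @ $10.75 + 162 @ $9.55 + 329 @ $8.45 + 8 @ $4.85 = $5,967.20
LIFO COGS: 206 @ $4.85 + 329 @ $8.45 + 96 @ $9.55 = $4,695.95

COGS = $5,967.20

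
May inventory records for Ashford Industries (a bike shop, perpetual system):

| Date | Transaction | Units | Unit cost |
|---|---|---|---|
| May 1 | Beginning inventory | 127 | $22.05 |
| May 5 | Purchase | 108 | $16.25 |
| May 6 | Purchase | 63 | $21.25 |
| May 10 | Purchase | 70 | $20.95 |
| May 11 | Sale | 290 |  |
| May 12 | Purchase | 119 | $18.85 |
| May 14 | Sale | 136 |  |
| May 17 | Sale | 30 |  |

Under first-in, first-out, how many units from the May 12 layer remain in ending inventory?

May 11, 290 sold [FIFO — oldest first]: 127 @ $22.05 + 108 @ $16.25 + 55 @ $21.25 = $5,724.10
May 14, 136 sold [FIFO — oldest first]: 8 @ $21.25 + 70 @ $20.95 + 58 @ $18.85 = $2,729.80
May 17, 30 sold [FIFO — oldest first]: 30 @ $18.85 = $565.50
Total COGS = $5,724.10 + $2,729.80 + $565.50 = $9,019.40
Ending inventory: 31 @ $18.85 = $584.35

31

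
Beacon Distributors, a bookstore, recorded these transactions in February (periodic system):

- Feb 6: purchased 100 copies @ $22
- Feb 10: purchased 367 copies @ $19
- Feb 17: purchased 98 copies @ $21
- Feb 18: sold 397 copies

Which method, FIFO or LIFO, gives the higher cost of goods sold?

FIFO COGS: 100 @ $22 + 297 @ $19 = $7,843
LIFO COGS: 98 @ $21 + 299 @ $19 = $7,739

FIFO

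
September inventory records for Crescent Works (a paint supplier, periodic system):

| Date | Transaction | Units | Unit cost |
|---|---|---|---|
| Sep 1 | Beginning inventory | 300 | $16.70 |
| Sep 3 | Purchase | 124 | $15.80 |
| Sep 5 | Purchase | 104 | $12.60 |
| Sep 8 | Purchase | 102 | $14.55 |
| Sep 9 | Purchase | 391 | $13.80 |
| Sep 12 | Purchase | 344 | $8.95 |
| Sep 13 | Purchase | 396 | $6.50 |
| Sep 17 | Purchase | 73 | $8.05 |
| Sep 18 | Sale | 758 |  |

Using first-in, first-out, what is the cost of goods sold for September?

COGS = $11,530.10

Sep 18, 758 sold [FIFO — oldest first]: 300 @ $16.70 + 124 @ $15.80 + 104 @ $12.60 + 102 @ $14.55 + 128 @ $13.80 = $11,530.10
Ending inventory: 263 @ $13.80 + 344 @ $8.95 + 396 @ $6.50 + 73 @ $8.05 = $9,869.85
Check: goods available $21,399.95 = COGS $11,530.10 + ending $9,869.85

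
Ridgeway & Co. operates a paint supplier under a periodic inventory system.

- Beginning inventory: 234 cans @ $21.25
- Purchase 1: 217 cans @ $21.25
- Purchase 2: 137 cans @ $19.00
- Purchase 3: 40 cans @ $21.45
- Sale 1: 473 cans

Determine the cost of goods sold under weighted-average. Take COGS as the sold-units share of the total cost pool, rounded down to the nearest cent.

Sale 1, sell 473: 473/628 × $13,044.75 → $9,825.10
Ending inventory (cost pool remaining) = $3,219.65

COGS = $9,825.10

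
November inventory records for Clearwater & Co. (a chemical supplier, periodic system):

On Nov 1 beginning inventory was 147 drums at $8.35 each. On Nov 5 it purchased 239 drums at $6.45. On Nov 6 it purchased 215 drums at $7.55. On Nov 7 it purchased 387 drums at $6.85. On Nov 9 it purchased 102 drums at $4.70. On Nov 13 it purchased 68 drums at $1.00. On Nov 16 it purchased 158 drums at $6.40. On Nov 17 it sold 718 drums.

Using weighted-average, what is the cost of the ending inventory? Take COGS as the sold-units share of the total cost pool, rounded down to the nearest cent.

Ending inventory = $3,908.73

Nov 17, sell 718: 718/1316 × $8,601.80 → $4,693.07
Ending inventory (cost pool remaining) = $3,908.73
Check: goods available $8,601.80 = COGS $4,693.07 + ending $3,908.73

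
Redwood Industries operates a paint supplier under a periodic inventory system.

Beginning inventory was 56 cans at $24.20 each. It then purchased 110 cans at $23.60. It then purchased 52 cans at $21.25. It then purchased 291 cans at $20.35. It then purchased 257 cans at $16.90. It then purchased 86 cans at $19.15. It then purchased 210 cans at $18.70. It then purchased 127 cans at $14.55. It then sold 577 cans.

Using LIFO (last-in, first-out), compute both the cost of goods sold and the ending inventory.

COGS = $10,024.35; ending inventory = $12,718.75

Sale 1 (577) [LIFO — newest first]: 127 @ $14.55 + 210 @ $18.70 + 86 @ $19.15 + 154 @ $16.90 = $10,024.35
Ending inventory: 56 @ $24.20 + 110 @ $23.60 + 52 @ $21.25 + 291 @ $20.35 + 103 @ $16.90 = $12,718.75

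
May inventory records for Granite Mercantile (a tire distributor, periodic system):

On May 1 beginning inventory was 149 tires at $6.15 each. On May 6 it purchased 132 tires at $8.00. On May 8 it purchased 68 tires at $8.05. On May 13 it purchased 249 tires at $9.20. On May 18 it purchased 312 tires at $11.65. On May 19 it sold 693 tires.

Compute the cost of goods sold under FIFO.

COGS = $5,917.30

May 19, 693 sold [FIFO — oldest first]: 149 @ $6.15 + 132 @ $8.00 + 68 @ $8.05 + 249 @ $9.20 + 95 @ $11.65 = $5,917.30
Ending inventory: 217 @ $11.65 = $2,528.05
Check: goods available $8,445.35 = COGS $5,917.30 + ending $2,528.05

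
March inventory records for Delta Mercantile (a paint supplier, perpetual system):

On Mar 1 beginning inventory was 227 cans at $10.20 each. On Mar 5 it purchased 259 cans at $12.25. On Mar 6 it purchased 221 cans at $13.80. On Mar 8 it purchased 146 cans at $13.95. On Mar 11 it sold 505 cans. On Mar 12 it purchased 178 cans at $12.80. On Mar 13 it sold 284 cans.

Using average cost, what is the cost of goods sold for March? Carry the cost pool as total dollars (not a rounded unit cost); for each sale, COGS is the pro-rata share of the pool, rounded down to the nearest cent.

After Mar 1: 227 on hand, pool $2,315.40 (≈ $10.2000 each)
After Mar 5: 486 on hand, pool $5,488.15 (≈ $11.2925 each)
After Mar 6: 707 on hand, pool $8,537.95 (≈ $12.0763 each)
After Mar 8: 853 on hand, pool $10,574.65 (≈ $12.3970 each)
Mar 11, sell 505: 505/853 × $10,574.65 → $6,260.49
After Mar 12: 526 on hand, pool $6,592.56 (≈ $12.5334 each)
Mar 13, sell 284: 284/526 × $6,592.56 → $3,559.48
Total COGS = $6,260.49 + $3,559.48 = $9,819.97
Ending inventory (cost pool remaining) = $3,033.08
Check: goods available $12,853.05 = COGS $9,819.97 + ending $3,033.08

COGS = $9,819.97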